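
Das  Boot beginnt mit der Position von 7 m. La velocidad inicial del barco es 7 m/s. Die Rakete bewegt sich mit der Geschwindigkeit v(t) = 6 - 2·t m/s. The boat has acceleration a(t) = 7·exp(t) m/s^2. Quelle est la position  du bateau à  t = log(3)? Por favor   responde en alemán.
Wir müssen unsere Gleichung für die Beschleunigung a(t) = 7·exp(t) 2-mal integrieren. Das Integral von der Beschleunigung ist die Geschwindigkeit. Mit v(0) = 7 erhalten wir v(t) = 7·exp(t). Mit ∫v(t)dt und Anwendung von x(0) = 7, finden wir x(t) = 7·exp(t). Aus der Gleichung für die Position x(t) = 7·exp(t), setzen wir t = log(3) ein und erhalten x = 21.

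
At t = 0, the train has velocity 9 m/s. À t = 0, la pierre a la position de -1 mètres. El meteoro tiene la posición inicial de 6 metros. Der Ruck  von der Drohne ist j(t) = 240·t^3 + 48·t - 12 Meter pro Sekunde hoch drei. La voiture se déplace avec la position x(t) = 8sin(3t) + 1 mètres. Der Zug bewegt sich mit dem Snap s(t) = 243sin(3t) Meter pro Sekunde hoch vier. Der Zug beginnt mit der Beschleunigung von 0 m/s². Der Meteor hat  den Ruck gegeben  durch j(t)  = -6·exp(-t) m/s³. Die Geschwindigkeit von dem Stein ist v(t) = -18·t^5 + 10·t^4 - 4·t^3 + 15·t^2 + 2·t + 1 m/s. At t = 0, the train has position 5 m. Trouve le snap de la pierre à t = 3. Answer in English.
Starting from velocity v(t) = -18·t^5 + 10·t^4 - 4·t^3 + 15·t^2 + 2·t + 1, we take 3 derivatives. The derivative of velocity gives acceleration: a(t) = -90·t^4 + 40·t^3 - 12·t^2 + 30·t + 2. Differentiating acceleration, we get jerk: j(t) = -360·t^3 + 120·t^2 - 24·t + 30. The derivative of jerk gives snap: s(t) = -1080·t^2 + 240·t - 24. Using s(t) = -1080·t^2 + 240·t - 24 and substituting t = 3, we find s = -9024.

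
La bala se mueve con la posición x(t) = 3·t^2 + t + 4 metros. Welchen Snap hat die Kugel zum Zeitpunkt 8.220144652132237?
Wir müssen unsere Gleichung für die Position x(t) = 3·t^2 + t + 4 4-mal ableiten. Die Ableitung von der Position ergibt die Geschwindigkeit: v(t) = 6·t + 1. Die Ableitung von der Geschwindigkeit ergibt die Beschleunigung: a(t) = 6. Durch Ableiten von der Beschleunigung erhalten wir den Ruck: j(t) = 0. Die Ableitung von dem Ruck ergibt den Snap: s(t) = 0. Aus der Gleichung für den Snap s(t) = 0, setzen wir t = 8.220144652132237 ein und erhalten s = 0.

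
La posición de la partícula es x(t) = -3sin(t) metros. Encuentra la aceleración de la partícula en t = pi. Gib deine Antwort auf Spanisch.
Partiendo de la posición x(t) = -3·sin(t), tomamos 2 derivadas. La derivada de la posición da la velocidad: v(t) = -3·cos(t). La derivada de la velocidad da la aceleración: a(t) = 3·sin(t). Tenemos la aceleración a(t) = 3·sin(t). Sustituyendo t = pi: a(pi) = 0.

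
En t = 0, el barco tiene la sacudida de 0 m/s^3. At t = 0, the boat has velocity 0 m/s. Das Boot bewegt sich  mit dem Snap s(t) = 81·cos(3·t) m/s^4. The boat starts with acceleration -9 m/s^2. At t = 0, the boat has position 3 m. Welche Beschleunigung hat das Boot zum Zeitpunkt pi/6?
Um dies zu lösen, müssen wir 2 Integrale unserer Gleichung für den Snap s(t) = 81·cos(3·t) finden. Das Integral von dem Snap ist der Ruck. Mit j(0) = 0 erhalten wir j(t) = 27·sin(3·t). Durch Integration von dem Ruck und Verwendung der Anfangsbedingung a(0) = -9, erhalten wir a(t) = -9·cos(3·t). Aus der Gleichung für die Beschleunigung a(t) = -9·cos(3·t), setzen wir t = pi/6 ein und erhalten a = 0.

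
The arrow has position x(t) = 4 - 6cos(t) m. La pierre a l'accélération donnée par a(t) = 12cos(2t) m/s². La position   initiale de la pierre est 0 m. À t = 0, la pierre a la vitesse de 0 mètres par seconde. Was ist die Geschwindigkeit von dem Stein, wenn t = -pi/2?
Wir müssen unsere Gleichung für die Beschleunigung a(t) = 12·cos(2·t) 1-mal integrieren. Die Stammfunktion von der Beschleunigung ist die Geschwindigkeit. Mit v(0) = 0 erhalten wir v(t) = 6·sin(2·t). Aus der Gleichung für die Geschwindigkeit v(t) = 6·sin(2·t), setzen wir t = -pi/2 ein und erhalten v = 0.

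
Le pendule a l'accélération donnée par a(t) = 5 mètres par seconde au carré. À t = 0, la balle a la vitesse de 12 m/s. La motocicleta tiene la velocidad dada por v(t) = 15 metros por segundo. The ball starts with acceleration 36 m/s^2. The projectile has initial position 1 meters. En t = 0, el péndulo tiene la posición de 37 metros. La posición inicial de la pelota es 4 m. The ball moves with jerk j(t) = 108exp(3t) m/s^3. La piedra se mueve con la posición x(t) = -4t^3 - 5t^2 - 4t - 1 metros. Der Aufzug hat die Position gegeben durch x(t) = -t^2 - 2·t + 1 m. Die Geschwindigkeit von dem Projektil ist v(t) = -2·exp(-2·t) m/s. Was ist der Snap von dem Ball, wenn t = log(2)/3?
Um dies zu lösen, müssen wir 1 Ableitung unserer Gleichung für den Ruck j(t) = 108·exp(3·t) nehmen. Durch Ableiten von dem Ruck erhalten wir den Snap: s(t) = 324·exp(3·t). Mit s(t) = 324·exp(3·t) und Einsetzen von t = log(2)/3, finden wir s = 648.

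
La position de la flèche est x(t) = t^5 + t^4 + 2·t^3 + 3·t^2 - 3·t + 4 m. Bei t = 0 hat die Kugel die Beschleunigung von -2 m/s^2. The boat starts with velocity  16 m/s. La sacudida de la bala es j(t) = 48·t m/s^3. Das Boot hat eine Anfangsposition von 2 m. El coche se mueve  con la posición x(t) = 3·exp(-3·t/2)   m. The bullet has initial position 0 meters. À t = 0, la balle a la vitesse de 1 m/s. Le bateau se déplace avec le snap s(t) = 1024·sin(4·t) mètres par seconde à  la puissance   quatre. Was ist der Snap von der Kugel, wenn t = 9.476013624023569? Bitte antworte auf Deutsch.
Ausgehend von dem Ruck j(t) = 48·t, nehmen wir 1 Ableitung. Mit d/dt von j(t) finden wir s(t) = 48. Mit s(t) = 48 und Einsetzen von t = 9.476013624023569, finden wir s = 48.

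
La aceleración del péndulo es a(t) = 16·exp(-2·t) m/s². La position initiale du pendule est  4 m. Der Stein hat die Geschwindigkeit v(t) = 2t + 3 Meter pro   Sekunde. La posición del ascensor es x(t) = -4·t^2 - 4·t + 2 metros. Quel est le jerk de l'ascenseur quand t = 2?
Pour résoudre ceci, nous devons prendre 3 dérivées de notre équation de la position x(t) = -4·t^2 - 4·t + 2. En dérivant la position, nous obtenons la vitesse: v(t) = -8·t - 4. La dérivée de la vitesse donne l'accélération: a(t) = -8. La dérivée de l'accélération donne le jerk: j(t) = 0. Nous avons le jerk j(t) = 0. En substituant t = 2: j(2) = 0.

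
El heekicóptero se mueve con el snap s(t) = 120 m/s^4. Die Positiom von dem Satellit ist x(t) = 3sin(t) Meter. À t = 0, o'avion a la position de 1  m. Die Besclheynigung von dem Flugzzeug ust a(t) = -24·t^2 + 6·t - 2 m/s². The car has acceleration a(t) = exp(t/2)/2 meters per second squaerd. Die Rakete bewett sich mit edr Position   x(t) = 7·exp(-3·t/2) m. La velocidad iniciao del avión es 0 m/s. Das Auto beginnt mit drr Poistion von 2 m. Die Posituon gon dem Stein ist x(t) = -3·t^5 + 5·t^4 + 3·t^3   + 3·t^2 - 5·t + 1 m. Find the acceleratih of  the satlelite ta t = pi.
We must differentiate our position equation x(t) = 3·sin(t) 2 times. Taking d/dt of x(t), we find v(t) = 3·cos(t). The derivative of velocity gives acceleration: a(t) = -3·sin(t). Using a(t) = -3·sin(t) and substituting t = pi, we find a = 0.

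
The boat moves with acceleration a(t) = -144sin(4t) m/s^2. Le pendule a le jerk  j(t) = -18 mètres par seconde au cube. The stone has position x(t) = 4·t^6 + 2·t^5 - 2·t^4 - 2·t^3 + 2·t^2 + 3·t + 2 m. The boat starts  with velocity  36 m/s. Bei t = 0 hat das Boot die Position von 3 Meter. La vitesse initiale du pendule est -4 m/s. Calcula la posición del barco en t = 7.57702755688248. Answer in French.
En partant de l'accélération a(t) = -144·sin(4·t), nous prenons 2 primitives. En prenant ∫a(t)dt et en appliquant v(0) = 36, nous trouvons v(t) = 36·cos(4·t). La primitive de la vitesse, avec x(0) = 3, donne la position: x(t) = 9·sin(4·t) + 3. Nous avons la position x(t) = 9·sin(4·t) + 3. En substituant t = 7.57702755688248: x(7.57702755688248) = -5.05252992521167.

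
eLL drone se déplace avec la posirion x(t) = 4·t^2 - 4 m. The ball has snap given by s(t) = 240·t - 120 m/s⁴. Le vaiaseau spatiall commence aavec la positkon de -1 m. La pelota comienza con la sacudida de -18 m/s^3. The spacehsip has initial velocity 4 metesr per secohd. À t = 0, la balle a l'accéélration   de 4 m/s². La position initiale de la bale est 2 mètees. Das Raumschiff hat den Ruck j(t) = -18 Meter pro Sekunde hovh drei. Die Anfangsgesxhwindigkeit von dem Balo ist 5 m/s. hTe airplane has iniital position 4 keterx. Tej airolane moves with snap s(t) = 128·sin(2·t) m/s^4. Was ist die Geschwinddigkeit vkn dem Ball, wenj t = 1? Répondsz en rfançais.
Nous devons intégrer notre équation du snap s(t) = 240·t - 120 3 fois. En intégrant le snap et en utilisant la condition initiale j(0) = -18, nous obtenons j(t) = 120·t^2 - 120·t - 18. En prenant ∫j(t)dt et en appliquant a(0) = 4, nous trouvons a(t) = 40·t^3 - 60·t^2 - 18·t + 4. En intégrant l'accélération et en utilisant la condition initiale v(0) = 5, nous obtenons v(t) = 10·t^4 - 20·t^3 - 9·t^2 + 4·t + 5. Nous avons la vitesse v(t) = 10·t^4 - 20·t^3 - 9·t^2 + 4·t + 5. En substituant t = 1: v(1) = -10.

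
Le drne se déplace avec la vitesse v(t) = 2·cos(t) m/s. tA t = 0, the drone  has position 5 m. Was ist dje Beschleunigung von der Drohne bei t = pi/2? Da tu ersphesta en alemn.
Um dies zu lösen, müssen wir 1 Ableitung unserer Gleichung für die Geschwindigkeit v(t) = 2·cos(t) nehmen. Durch Ableiten von der Geschwindigkeit erhalten wir die Beschleunigung: a(t) = -2·sin(t). Wir haben die Beschleunigung a(t) = -2·sin(t). Durch Einsetzen von t = pi/2: a(pi/2) = -2.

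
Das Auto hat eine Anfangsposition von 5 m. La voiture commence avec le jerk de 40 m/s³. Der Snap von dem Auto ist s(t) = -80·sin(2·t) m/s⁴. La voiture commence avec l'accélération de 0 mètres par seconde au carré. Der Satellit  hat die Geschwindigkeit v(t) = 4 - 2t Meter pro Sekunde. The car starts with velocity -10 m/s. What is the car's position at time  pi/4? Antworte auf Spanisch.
Partiendo del snap s(t) = -80·sin(2·t), tomamos 4 antiderivadas. La antiderivada del snap, con j(0) = 40, da la sacudida: j(t) = 40·cos(2·t). La integral de la sacudida es la aceleración. Usando a(0) = 0, obtenemos a(t) = 20·sin(2·t). Tomando ∫a(t)dt y aplicando v(0) = -10, encontramos v(t) = -10·cos(2·t). La antiderivada de la velocidad, con x(0) = 5, da la posición: x(t) = 5 - 5·sin(2·t). Tenemos la posición x(t) = 5 - 5·sin(2·t). Sustituyendo t = pi/4: x(pi/4) = 0.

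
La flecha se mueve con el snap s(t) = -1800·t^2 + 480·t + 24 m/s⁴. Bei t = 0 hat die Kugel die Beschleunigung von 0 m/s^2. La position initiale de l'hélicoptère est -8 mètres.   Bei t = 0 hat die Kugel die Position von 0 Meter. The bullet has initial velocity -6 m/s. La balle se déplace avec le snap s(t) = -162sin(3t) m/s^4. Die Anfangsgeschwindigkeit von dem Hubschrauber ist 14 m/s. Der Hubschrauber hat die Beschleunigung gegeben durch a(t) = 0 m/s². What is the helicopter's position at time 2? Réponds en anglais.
To solve this, we need to take 2 antiderivatives of our acceleration equation a(t) = 0. The integral of acceleration, with v(0) = 14, gives velocity: v(t) = 14. Finding the antiderivative of v(t) and using x(0) = -8: x(t) = 14·t - 8. From the given position equation x(t) = 14·t - 8, we substitute t = 2 to get x = 20.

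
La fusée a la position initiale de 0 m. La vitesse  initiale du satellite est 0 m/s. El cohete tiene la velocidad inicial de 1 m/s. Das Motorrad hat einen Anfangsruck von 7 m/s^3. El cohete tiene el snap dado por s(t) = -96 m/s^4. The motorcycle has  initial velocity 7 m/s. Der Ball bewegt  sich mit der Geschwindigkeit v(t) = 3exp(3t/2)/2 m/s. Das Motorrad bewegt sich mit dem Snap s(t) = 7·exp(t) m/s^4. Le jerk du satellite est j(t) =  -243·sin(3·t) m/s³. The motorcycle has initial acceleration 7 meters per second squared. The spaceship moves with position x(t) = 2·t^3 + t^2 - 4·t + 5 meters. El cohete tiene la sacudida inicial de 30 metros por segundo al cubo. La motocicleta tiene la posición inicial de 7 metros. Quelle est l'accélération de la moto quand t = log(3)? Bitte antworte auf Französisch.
Pour résoudre ceci, nous devons prendre 2 intégrales de notre équation du snap s(t) = 7·exp(t). En intégrant le snap et en utilisant la condition initiale j(0) = 7, nous obtenons j(t) = 7·exp(t). En prenant ∫j(t)dt et en appliquant a(0) = 7, nous trouvons a(t) = 7·exp(t). De l'équation de l'accélération a(t) = 7·exp(t), nous substituons t = log(3) pour obtenir a = 21.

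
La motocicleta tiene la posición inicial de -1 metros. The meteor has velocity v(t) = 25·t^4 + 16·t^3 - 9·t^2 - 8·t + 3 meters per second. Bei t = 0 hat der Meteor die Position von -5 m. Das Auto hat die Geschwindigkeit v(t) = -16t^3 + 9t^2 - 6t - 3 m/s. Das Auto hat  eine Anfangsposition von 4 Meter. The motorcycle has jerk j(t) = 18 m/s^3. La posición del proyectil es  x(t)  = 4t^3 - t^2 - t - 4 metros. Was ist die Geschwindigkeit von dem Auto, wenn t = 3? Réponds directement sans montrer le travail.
v(3) = -372.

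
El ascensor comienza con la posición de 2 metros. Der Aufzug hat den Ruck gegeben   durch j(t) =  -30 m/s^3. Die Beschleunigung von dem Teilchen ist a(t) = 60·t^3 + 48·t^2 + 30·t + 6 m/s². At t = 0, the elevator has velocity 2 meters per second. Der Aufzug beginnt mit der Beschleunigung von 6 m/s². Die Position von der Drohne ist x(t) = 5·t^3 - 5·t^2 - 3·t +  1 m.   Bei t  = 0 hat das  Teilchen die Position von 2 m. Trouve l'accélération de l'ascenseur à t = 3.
En partant du jerk j(t) = -30, nous prenons 1 intégrale. L'intégrale du jerk, avec a(0) = 6, donne l'accélération: a(t) = 6 - 30·t. Nous avons l'accélération a(t) = 6 - 30·t. En substituant t = 3: a(3) = -84.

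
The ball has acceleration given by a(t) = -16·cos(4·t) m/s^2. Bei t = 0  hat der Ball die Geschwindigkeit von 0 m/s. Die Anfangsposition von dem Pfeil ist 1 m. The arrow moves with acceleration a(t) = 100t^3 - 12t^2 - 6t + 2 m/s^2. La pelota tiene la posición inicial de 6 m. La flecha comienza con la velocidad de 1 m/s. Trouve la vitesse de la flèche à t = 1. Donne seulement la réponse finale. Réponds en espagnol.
v(1) = 21.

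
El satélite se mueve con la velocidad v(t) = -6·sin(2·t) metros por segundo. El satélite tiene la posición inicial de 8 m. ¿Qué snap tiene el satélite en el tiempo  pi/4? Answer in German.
Wir müssen unsere Gleichung für die Geschwindigkeit v(t) = -6·sin(2·t) 3-mal ableiten. Mit d/dt von v(t) finden wir a(t) = -12·cos(2·t). Durch Ableiten von der Beschleunigung erhalten wir den Ruck: j(t) = 24·sin(2·t). Durch Ableiten von dem Ruck erhalten wir den Snap: s(t) = 48·cos(2·t). Wir haben den Snap s(t) = 48·cos(2·t). Durch Einsetzen von t = pi/4: s(pi/4) = 0.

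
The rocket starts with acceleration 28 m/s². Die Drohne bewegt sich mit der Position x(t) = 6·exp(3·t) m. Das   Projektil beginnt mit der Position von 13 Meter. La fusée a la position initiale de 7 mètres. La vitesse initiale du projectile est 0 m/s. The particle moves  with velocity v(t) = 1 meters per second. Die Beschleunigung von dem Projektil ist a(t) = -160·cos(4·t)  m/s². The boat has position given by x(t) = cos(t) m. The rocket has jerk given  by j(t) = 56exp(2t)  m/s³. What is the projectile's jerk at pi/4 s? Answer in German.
Wir müssen unsere Gleichung für die Beschleunigung a(t) = -160·cos(4·t) 1-mal ableiten. Mit d/dt von a(t) finden wir j(t) = 640·sin(4·t). Mit j(t) = 640·sin(4·t) und Einsetzen von t = pi/4, finden wir j = 0.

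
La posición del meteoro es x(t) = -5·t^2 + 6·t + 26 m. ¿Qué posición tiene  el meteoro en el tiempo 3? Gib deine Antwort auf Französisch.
De l'équation de la position x(t) = -5·t^2 + 6·t + 26, nous substituons t = 3 pour obtenir x = -1.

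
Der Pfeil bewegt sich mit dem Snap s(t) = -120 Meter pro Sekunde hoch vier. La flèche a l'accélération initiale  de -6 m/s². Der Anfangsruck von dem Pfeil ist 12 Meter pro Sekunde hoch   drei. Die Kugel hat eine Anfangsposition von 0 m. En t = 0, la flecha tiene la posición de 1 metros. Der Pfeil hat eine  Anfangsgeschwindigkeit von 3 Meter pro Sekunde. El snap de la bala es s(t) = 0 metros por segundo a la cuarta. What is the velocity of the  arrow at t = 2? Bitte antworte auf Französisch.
En partant du snap s(t) = -120, nous prenons 3 primitives. En intégrant le snap et en utilisant la condition initiale j(0) = 12, nous obtenons j(t) = 12 - 120·t. En intégrant le jerk et en utilisant la condition initiale a(0) = -6, nous obtenons a(t) = -60·t^2 + 12·t - 6. L'intégrale de l'accélération est la vitesse. En utilisant v(0) = 3, nous obtenons v(t) = -20·t^3 + 6·t^2 - 6·t + 3. Nous avons la vitesse v(t) = -20·t^3 + 6·t^2 - 6·t + 3. En substituant t = 2: v(2) = -145.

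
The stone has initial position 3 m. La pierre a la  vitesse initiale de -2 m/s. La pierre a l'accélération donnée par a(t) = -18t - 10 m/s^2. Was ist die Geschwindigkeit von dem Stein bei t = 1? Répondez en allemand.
Wir müssen unsere Gleichung für die Beschleunigung a(t) = -18·t - 10 1-mal integrieren. Durch Integration von der Beschleunigung und Verwendung der Anfangsbedingung v(0) = -2, erhalten wir v(t) = -9·t^2 - 10·t - 2. Aus der Gleichung für die Geschwindigkeit v(t) = -9·t^2 - 10·t - 2, setzen wir t = 1 ein und erhalten v = -21.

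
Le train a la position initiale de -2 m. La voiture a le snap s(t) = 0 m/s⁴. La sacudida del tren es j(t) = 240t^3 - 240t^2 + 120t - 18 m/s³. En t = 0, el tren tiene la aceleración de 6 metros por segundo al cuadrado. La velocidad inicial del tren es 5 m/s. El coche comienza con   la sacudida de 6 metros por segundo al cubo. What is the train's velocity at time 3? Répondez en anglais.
To find the answer, we compute 2 integrals of j(t) = 240·t^3 - 240·t^2 + 120·t - 18. Integrating jerk and using the initial condition a(0) = 6, we get a(t) = 60·t^4 - 80·t^3 + 60·t^2 - 18·t + 6. Finding the antiderivative of a(t) and using v(0) = 5: v(t) = 12·t^5 - 20·t^4 + 20·t^3 - 9·t^2 + 6·t + 5. Using v(t) = 12·t^5 - 20·t^4 + 20·t^3 - 9·t^2 + 6·t + 5 and substituting t = 3, we find v = 1778.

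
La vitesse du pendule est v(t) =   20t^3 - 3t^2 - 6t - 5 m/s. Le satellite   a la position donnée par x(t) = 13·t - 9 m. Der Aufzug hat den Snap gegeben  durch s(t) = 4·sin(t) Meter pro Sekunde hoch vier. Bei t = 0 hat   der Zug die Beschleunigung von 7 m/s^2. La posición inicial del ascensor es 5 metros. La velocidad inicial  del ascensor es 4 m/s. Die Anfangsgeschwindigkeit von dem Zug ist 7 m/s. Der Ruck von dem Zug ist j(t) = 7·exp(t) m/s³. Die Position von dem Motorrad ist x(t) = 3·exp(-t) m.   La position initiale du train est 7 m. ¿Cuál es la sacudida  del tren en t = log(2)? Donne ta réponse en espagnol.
De la ecuación de la sacudida j(t) = 7·exp(t), sustituimos t = log(2) para obtener j = 14.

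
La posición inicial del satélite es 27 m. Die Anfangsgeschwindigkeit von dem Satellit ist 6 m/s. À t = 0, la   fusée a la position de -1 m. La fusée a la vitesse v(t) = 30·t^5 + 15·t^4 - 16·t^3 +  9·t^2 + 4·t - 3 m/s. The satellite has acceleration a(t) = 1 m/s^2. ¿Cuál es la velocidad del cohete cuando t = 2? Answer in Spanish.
De la ecuación de la velocidad v(t) = 30·t^5 + 15·t^4 - 16·t^3 + 9·t^2 + 4·t - 3, sustituimos t = 2 para obtener v = 1113.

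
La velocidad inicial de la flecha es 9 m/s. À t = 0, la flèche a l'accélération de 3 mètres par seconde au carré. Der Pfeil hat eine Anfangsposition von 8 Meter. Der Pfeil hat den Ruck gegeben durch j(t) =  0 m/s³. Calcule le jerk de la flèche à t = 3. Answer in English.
Using j(t) = 0 and substituting t = 3, we find j = 0.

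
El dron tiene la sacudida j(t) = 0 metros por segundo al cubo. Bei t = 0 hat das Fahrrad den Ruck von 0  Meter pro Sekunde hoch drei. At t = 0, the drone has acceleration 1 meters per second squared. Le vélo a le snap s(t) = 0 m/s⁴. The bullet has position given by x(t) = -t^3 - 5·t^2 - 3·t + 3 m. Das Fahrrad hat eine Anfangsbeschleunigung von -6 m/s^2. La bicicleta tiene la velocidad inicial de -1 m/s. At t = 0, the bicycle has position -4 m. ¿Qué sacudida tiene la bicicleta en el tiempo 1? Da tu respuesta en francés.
Pour résoudre ceci, nous devons prendre 1 primitive de notre équation du snap s(t) = 0. En intégrant le snap et en utilisant la condition initiale j(0) = 0, nous obtenons j(t) = 0. En utilisant j(t) = 0 et en substituant t = 1, nous trouvons j = 0.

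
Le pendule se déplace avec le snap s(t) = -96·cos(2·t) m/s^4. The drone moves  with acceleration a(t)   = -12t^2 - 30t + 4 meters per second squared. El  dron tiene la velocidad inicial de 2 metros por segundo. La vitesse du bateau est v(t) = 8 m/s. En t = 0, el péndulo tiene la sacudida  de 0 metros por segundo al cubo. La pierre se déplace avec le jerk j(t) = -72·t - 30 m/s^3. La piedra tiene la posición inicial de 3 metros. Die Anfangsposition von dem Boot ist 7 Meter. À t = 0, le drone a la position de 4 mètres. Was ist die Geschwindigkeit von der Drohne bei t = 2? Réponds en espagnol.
Para resolver esto, necesitamos tomar 1 antiderivada de nuestra ecuación de la aceleración a(t) = -12·t^2 - 30·t + 4. Tomando ∫a(t)dt y aplicando v(0) = 2, encontramos v(t) = -4·t^3 - 15·t^2 + 4·t + 2. Usando v(t) = -4·t^3 - 15·t^2 + 4·t + 2 y sustituyendo t = 2, encontramos v = -82.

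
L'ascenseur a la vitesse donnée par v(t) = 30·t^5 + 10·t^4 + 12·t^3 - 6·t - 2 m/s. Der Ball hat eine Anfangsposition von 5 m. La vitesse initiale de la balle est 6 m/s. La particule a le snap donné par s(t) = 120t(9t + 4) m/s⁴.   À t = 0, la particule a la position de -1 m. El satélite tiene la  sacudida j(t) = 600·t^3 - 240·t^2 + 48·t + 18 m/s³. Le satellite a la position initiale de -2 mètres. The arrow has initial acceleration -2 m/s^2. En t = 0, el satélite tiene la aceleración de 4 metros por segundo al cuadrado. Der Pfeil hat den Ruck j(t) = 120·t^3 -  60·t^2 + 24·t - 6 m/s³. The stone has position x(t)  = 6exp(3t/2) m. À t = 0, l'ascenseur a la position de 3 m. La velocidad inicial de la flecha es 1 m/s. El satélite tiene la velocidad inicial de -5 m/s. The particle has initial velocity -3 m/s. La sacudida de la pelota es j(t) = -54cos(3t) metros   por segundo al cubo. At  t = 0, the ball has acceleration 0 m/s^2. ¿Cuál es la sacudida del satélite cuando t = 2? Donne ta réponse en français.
En utilisant j(t) = 600·t^3 - 240·t^2 + 48·t + 18 et en substituant t = 2, nous trouvons j = 3954.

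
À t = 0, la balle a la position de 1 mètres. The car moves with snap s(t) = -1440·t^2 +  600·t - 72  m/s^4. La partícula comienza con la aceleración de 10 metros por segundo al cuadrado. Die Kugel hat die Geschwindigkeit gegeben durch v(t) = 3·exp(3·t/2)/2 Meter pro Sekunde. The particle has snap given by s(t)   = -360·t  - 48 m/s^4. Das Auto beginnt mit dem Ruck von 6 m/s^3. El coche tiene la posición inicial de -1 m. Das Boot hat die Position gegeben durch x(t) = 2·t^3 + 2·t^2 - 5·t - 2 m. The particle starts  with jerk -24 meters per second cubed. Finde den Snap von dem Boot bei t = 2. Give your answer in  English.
We must differentiate our position equation x(t) = 2·t^3 + 2·t^2 - 5·t - 2 4 times. Differentiating position, we get velocity: v(t) = 6·t^2 + 4·t - 5. The derivative of velocity gives acceleration: a(t) = 12·t + 4. Differentiating acceleration, we get jerk: j(t) = 12. Differentiating jerk, we get snap: s(t) = 0. Using s(t) = 0 and substituting t = 2, we find s = 0.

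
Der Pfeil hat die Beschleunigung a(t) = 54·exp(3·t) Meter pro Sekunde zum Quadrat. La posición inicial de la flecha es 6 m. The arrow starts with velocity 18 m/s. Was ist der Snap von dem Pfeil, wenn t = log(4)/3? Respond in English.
Starting from acceleration a(t) = 54·exp(3·t), we take 2 derivatives. The derivative of acceleration gives jerk: j(t) = 162·exp(3·t). Differentiating jerk, we get snap: s(t) = 486·exp(3·t). Using s(t) = 486·exp(3·t) and substituting t = log(4)/3, we find s = 1944.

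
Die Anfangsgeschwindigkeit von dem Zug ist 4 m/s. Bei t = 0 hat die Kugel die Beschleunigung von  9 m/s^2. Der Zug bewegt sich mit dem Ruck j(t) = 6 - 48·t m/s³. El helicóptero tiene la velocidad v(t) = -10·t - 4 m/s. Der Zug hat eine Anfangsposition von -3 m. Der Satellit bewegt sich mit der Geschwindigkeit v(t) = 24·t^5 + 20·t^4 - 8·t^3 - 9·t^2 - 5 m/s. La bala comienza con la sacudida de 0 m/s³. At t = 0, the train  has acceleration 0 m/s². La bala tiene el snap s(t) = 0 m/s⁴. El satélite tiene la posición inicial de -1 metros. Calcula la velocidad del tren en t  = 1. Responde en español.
Necesitamos integrar nuestra ecuación de la sacudida j(t) = 6 - 48·t 2 veces. Tomando ∫j(t)dt y aplicando a(0) = 0, encontramos a(t) = 6·t·(1 - 4·t). La antiderivada de la aceleración es la velocidad. Usando v(0) = 4, obtenemos v(t) = -8·t^3 + 3·t^2 + 4. De la ecuación de la velocidad v(t) = -8·t^3 + 3·t^2 + 4, sustituimos t = 1 para obtener v = -1.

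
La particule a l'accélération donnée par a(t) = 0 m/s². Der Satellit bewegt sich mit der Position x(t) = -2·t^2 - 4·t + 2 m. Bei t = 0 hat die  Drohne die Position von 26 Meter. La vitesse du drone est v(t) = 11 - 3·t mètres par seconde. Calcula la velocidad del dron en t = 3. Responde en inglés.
We have velocity v(t) = 11 - 3·t. Substituting t = 3: v(3) = 2.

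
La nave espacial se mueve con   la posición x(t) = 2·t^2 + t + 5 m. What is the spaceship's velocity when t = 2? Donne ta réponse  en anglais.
To solve this, we need to take 1 derivative of our position equation x(t) = 2·t^2 + t + 5. The derivative of position gives velocity: v(t) = 4·t + 1. We have velocity v(t) = 4·t + 1. Substituting t = 2: v(2) = 9.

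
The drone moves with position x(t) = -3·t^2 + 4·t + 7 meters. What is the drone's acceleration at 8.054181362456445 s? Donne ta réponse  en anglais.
To solve this, we need to take 2 derivatives of our position equation x(t) = -3·t^2 + 4·t + 7. The derivative of position gives velocity: v(t) = 4 - 6·t. Differentiating velocity, we get acceleration: a(t) = -6. We have acceleration a(t) = -6. Substituting t = 8.054181362456445: a(8.054181362456445) = -6.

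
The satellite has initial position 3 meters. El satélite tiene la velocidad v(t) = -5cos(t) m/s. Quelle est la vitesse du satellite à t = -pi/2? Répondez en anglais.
We have velocity v(t) = -5·cos(t). Substituting t = -pi/2: v(-pi/2) = 0.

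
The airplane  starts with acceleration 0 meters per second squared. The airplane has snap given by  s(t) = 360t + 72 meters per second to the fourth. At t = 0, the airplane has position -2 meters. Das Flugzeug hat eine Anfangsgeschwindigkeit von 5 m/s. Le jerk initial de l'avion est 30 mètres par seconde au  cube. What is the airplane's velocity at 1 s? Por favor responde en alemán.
Wir müssen das Integral unserer Gleichung für den Snap s(t) = 360·t + 72 3-mal finden. Durch Integration von dem Snap und Verwendung der Anfangsbedingung j(0) = 30, erhalten wir j(t) = 180·t^2 + 72·t + 30. Die Stammfunktion von dem Ruck, mit a(0) = 0, ergibt die Beschleunigung: a(t) = 6·t·(10·t^2 + 6·t + 5). Mit ∫a(t)dt und Anwendung von v(0) = 5, finden wir v(t) = 15·t^4 + 12·t^3 + 15·t^2 + 5. Aus der Gleichung für die Geschwindigkeit v(t) = 15·t^4 + 12·t^3 + 15·t^2 + 5, setzen wir t = 1 ein und erhalten v = 47.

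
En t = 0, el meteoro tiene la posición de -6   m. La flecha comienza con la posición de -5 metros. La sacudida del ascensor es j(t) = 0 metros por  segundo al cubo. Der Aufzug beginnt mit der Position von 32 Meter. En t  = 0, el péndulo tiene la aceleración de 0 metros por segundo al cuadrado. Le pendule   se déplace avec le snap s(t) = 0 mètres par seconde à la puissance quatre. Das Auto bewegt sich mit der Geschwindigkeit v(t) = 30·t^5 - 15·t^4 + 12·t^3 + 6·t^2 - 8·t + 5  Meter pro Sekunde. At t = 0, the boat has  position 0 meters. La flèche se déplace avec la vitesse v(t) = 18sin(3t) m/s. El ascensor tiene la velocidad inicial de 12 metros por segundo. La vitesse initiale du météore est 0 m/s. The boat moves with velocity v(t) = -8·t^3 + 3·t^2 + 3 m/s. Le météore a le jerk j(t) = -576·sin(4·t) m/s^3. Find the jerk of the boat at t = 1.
Starting from velocity v(t) = -8·t^3 + 3·t^2 + 3, we take 2 derivatives. The derivative of velocity gives acceleration: a(t) = -24·t^2 + 6·t. Taking d/dt of a(t), we find j(t) = 6 - 48·t. We have jerk j(t) = 6 - 48·t. Substituting t = 1: j(1) = -42.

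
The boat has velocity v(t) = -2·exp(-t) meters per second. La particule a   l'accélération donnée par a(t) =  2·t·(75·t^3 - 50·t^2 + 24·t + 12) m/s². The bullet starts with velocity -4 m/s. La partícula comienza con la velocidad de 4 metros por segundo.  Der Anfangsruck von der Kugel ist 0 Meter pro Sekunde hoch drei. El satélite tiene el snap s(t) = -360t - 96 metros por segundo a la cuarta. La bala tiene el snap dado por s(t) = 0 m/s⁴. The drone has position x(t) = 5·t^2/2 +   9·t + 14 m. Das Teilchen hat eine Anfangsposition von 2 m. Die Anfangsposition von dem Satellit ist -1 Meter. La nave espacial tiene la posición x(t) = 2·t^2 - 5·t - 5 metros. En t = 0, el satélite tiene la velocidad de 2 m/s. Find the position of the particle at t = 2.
To find the answer, we compute 2 integrals of a(t) = 2·t·(75·t^3 - 50·t^2 + 24·t + 12). Taking ∫a(t)dt and applying v(0) = 4, we find v(t) = 30·t^5 - 25·t^4 + 16·t^3 + 12·t^2 + 4. The antiderivative of velocity, with x(0) = 2, gives position: x(t) = 5·t^6 - 5·t^5 + 4·t^4 + 4·t^3 + 4·t + 2. From the given position equation x(t) = 5·t^6 - 5·t^5 + 4·t^4 + 4·t^3 + 4·t + 2, we substitute t = 2 to get x = 266.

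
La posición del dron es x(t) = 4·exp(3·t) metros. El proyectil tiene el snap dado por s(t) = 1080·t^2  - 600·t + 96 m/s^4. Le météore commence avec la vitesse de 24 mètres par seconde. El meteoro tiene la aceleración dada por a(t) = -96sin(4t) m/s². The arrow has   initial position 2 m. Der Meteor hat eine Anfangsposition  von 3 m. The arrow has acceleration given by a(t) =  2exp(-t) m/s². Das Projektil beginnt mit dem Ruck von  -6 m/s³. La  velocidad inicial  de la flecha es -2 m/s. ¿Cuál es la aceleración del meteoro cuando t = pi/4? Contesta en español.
Tenemos la aceleración a(t) = -96·sin(4·t). Sustituyendo t = pi/4: a(pi/4) = 0.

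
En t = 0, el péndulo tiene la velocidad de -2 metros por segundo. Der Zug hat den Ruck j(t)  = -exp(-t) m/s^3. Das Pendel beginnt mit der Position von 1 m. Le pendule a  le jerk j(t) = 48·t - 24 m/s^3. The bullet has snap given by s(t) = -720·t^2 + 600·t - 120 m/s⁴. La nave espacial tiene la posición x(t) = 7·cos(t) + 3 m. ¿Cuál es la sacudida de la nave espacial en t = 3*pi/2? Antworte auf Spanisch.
Partiendo de la posición x(t) = 7·cos(t) + 3, tomamos 3 derivadas. Derivando la posición, obtenemos la velocidad: v(t) = -7·sin(t). Tomando d/dt de v(t), encontramos a(t) = -7·cos(t). Derivando la aceleración, obtenemos la sacudida: j(t) = 7·sin(t). Tenemos la sacudida j(t) = 7·sin(t). Sustituyendo t = 3*pi/2: j(3*pi/2) = -7.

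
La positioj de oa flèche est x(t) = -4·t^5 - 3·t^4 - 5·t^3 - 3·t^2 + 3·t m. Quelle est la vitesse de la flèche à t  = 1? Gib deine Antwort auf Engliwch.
To solve this, we need to take 1 derivative of our position equation x(t) = -4·t^5 - 3·t^4 - 5·t^3 - 3·t^2 + 3·t. The derivative of position gives velocity: v(t) = -20·t^4 - 12·t^3 - 15·t^2 - 6·t + 3. Using v(t) = -20·t^4 - 12·t^3 - 15·t^2 - 6·t + 3 and substituting t = 1, we find v = -50.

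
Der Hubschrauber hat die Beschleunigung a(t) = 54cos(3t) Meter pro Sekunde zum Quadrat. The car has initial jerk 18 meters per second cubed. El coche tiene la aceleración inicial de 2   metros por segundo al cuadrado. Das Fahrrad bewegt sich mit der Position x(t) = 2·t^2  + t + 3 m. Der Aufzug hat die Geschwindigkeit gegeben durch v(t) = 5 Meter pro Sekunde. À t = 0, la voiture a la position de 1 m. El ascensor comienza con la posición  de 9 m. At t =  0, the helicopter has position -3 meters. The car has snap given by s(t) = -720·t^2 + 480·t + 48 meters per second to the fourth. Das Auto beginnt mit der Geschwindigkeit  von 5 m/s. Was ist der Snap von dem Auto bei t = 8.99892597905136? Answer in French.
Nous avons le snap s(t) = -720·t^2 + 480·t + 48. En substituant t = 8.99892597905136: s(8.99892597905136) = -53938.5970490961.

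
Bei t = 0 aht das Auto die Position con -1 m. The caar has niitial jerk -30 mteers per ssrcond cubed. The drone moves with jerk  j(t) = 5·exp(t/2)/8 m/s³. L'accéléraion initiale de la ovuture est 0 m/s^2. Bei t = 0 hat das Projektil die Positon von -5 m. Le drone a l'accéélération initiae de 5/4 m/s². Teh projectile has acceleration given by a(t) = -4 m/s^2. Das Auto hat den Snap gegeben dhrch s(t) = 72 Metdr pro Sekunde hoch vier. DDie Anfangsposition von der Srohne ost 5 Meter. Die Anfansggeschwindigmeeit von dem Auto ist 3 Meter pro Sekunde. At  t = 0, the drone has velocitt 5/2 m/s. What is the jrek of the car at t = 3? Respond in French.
Nous devons trouver la primitive de notre équation du snap s(t) = 72 1 fois. La primitive du snap, avec j(0) = -30, donne le jerk: j(t) = 72·t - 30. Nous avons le jerk j(t) = 72·t - 30. En substituant t = 3: j(3) = 186.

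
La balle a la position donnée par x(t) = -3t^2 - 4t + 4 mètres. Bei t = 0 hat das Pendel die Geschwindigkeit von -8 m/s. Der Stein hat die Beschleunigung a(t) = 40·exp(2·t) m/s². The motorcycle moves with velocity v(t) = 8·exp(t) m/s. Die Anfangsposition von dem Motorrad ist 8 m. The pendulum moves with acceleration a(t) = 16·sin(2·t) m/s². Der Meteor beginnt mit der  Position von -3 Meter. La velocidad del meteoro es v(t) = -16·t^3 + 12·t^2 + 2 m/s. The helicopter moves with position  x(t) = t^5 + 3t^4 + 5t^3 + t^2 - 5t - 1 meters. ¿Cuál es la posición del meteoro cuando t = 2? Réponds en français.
Pour résoudre ceci, nous devons prendre 1 intégrale de notre équation de la vitesse v(t) = -16·t^3 + 12·t^2 + 2. L'intégrale de la vitesse est la position. En utilisant x(0) = -3, nous obtenons x(t) = -4·t^4 + 4·t^3 + 2·t - 3. Nous avons la position x(t) = -4·t^4 + 4·t^3 + 2·t - 3. En substituant t = 2: x(2) = -31.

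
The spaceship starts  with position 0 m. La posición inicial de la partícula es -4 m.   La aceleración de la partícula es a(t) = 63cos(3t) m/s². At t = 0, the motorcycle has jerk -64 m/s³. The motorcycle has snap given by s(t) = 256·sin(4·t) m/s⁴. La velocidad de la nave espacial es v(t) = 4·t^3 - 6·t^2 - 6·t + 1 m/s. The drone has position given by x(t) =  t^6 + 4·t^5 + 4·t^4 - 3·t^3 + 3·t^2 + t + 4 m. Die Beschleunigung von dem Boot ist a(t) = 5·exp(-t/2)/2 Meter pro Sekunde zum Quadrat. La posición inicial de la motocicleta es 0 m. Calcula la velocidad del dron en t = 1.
Debemos derivar nuestra ecuación de la posición x(t) = t^6 + 4·t^5 + 4·t^4 - 3·t^3 + 3·t^2 + t + 4 1 vez. La derivada de la posición da la velocidad: v(t) = 6·t^5 + 20·t^4 + 16·t^3 - 9·t^2 + 6·t + 1. De la ecuación de la velocidad v(t) = 6·t^5 + 20·t^4 + 16·t^3 - 9·t^2 + 6·t + 1, sustituimos t = 1 para obtener v = 40.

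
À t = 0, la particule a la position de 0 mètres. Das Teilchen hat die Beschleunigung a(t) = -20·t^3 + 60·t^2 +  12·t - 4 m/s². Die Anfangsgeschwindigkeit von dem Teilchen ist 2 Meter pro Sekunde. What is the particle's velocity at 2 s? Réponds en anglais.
We must find the antiderivative of our acceleration equation a(t) = -20·t^3 + 60·t^2 + 12·t - 4 1 time. The antiderivative of acceleration is velocity. Using v(0) = 2, we get v(t) = -5·t^4 + 20·t^3 + 6·t^2 - 4·t + 2. We have velocity v(t) = -5·t^4 + 20·t^3 + 6·t^2 - 4·t + 2. Substituting t = 2: v(2) = 98.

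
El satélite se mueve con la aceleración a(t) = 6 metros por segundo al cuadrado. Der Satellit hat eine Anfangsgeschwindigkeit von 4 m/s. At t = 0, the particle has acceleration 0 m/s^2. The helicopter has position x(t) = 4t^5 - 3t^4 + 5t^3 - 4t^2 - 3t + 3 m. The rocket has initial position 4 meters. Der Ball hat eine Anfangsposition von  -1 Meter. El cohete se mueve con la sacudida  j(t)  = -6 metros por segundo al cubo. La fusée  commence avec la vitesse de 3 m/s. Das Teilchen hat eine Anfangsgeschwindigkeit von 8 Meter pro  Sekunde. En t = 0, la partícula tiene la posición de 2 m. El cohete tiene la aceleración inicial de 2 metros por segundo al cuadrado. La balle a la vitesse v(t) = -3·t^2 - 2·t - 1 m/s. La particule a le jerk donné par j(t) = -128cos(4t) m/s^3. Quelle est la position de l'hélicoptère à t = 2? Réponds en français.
Nous avons la position x(t) = 4·t^5 - 3·t^4 + 5·t^3 - 4·t^2 - 3·t + 3. En substituant t = 2: x(2) = 101.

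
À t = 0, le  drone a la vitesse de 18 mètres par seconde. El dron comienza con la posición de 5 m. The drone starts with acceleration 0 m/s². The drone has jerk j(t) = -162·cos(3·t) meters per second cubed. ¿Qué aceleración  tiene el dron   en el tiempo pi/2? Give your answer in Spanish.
Debemos encontrar la antiderivada de nuestra ecuación de la sacudida j(t) = -162·cos(3·t) 1 vez. La integral de la sacudida es la aceleración. Usando a(0) = 0, obtenemos a(t) = -54·sin(3·t). Tenemos la aceleración a(t) = -54·sin(3·t). Sustituyendo t = pi/2: a(pi/2) = 54.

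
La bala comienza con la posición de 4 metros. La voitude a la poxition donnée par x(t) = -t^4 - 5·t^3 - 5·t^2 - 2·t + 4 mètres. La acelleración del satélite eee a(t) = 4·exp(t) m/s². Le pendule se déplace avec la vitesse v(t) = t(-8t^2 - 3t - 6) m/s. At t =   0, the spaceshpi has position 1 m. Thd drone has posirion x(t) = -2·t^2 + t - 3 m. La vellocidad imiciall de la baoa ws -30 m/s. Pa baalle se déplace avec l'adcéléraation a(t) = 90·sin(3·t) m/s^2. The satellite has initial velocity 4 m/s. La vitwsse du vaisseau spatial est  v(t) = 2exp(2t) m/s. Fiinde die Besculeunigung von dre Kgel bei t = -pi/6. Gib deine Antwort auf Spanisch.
De la ecuación de la aceleración a(t) = 90·sin(3·t), sustituimos t = -pi/6 para obtener a = -90.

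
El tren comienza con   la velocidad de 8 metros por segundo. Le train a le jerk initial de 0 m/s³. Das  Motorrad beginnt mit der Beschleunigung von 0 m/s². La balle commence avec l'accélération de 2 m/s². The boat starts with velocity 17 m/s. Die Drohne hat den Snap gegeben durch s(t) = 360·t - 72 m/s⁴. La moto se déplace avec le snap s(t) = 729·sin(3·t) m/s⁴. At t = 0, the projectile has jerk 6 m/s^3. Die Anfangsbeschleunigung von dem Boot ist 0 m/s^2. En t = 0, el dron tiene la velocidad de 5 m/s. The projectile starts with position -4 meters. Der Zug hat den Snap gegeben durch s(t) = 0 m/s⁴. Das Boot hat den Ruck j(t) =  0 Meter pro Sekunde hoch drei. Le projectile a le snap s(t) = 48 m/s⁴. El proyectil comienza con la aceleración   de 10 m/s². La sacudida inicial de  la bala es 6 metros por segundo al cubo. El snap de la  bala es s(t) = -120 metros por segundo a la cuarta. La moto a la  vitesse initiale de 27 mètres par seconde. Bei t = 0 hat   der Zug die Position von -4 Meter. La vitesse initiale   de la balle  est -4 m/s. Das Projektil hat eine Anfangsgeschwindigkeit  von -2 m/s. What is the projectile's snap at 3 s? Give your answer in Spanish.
Tenemos el snap s(t) = 48. Sustituyendo t = 3: s(3) = 48.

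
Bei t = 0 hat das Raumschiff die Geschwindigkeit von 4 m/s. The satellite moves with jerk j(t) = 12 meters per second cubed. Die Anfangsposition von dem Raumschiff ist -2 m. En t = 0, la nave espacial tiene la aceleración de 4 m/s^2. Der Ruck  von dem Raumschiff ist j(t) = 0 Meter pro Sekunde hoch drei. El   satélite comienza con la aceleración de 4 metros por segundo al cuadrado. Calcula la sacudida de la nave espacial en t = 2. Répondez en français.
De l'équation du jerk j(t) = 0, nous substituons t = 2 pour obtenir j = 0.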